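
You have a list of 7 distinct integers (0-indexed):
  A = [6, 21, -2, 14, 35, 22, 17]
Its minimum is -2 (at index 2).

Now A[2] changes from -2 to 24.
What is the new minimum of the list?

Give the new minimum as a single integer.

Answer: 6

Derivation:
Old min = -2 (at index 2)
Change: A[2] -2 -> 24
Changed element WAS the min. Need to check: is 24 still <= all others?
  Min of remaining elements: 6
  New min = min(24, 6) = 6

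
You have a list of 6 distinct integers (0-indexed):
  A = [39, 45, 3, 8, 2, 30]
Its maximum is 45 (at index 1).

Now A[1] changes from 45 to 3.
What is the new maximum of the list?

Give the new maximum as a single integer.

Answer: 39

Derivation:
Old max = 45 (at index 1)
Change: A[1] 45 -> 3
Changed element WAS the max -> may need rescan.
  Max of remaining elements: 39
  New max = max(3, 39) = 39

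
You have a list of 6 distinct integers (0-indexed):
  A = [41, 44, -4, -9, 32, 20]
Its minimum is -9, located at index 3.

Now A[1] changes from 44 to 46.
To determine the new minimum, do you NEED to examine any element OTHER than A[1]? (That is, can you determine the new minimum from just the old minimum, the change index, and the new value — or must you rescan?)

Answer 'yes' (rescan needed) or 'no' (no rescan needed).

Answer: no

Derivation:
Old min = -9 at index 3
Change at index 1: 44 -> 46
Index 1 was NOT the min. New min = min(-9, 46). No rescan of other elements needed.
Needs rescan: no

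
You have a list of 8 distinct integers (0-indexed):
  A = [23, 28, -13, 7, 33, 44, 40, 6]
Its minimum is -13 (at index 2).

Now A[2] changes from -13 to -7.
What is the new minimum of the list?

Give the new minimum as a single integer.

Answer: -7

Derivation:
Old min = -13 (at index 2)
Change: A[2] -13 -> -7
Changed element WAS the min. Need to check: is -7 still <= all others?
  Min of remaining elements: 6
  New min = min(-7, 6) = -7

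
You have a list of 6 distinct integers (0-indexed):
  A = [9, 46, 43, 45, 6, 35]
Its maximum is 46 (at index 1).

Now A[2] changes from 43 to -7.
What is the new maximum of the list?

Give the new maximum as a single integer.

Answer: 46

Derivation:
Old max = 46 (at index 1)
Change: A[2] 43 -> -7
Changed element was NOT the old max.
  New max = max(old_max, new_val) = max(46, -7) = 46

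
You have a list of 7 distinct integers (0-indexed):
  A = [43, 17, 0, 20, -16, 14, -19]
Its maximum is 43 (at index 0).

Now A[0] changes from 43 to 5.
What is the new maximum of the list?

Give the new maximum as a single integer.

Old max = 43 (at index 0)
Change: A[0] 43 -> 5
Changed element WAS the max -> may need rescan.
  Max of remaining elements: 20
  New max = max(5, 20) = 20

Answer: 20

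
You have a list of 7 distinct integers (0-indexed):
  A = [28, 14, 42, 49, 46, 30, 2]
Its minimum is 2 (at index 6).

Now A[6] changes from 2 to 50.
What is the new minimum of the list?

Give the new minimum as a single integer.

Answer: 14

Derivation:
Old min = 2 (at index 6)
Change: A[6] 2 -> 50
Changed element WAS the min. Need to check: is 50 still <= all others?
  Min of remaining elements: 14
  New min = min(50, 14) = 14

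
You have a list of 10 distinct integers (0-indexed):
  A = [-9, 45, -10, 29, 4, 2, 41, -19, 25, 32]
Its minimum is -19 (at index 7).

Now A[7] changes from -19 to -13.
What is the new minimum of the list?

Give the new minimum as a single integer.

Old min = -19 (at index 7)
Change: A[7] -19 -> -13
Changed element WAS the min. Need to check: is -13 still <= all others?
  Min of remaining elements: -10
  New min = min(-13, -10) = -13

Answer: -13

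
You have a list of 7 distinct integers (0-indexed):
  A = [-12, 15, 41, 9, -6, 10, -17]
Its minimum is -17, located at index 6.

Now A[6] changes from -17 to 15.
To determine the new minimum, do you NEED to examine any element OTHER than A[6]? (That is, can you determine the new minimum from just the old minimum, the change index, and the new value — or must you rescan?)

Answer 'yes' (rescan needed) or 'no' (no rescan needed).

Old min = -17 at index 6
Change at index 6: -17 -> 15
Index 6 WAS the min and new value 15 > old min -17. Must rescan other elements to find the new min.
Needs rescan: yes

Answer: yes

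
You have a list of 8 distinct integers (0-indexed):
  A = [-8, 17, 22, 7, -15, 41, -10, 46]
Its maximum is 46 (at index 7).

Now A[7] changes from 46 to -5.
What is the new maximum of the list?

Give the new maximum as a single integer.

Answer: 41

Derivation:
Old max = 46 (at index 7)
Change: A[7] 46 -> -5
Changed element WAS the max -> may need rescan.
  Max of remaining elements: 41
  New max = max(-5, 41) = 41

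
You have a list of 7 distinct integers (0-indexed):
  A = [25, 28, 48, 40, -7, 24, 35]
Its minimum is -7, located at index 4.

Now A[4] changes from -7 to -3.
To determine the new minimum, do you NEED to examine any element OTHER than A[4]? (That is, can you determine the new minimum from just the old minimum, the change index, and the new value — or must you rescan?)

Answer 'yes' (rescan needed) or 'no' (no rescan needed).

Old min = -7 at index 4
Change at index 4: -7 -> -3
Index 4 WAS the min and new value -3 > old min -7. Must rescan other elements to find the new min.
Needs rescan: yes

Answer: yes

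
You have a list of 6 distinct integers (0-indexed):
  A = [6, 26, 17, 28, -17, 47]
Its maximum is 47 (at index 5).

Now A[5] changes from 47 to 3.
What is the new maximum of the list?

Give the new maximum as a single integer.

Old max = 47 (at index 5)
Change: A[5] 47 -> 3
Changed element WAS the max -> may need rescan.
  Max of remaining elements: 28
  New max = max(3, 28) = 28

Answer: 28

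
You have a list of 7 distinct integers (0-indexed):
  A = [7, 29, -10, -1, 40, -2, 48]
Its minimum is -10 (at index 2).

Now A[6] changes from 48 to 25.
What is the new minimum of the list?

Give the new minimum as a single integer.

Old min = -10 (at index 2)
Change: A[6] 48 -> 25
Changed element was NOT the old min.
  New min = min(old_min, new_val) = min(-10, 25) = -10

Answer: -10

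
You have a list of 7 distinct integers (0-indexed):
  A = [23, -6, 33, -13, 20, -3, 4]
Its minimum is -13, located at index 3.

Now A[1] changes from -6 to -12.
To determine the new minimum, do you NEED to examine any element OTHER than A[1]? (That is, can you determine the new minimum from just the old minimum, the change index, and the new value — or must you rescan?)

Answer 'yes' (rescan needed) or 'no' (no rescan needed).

Old min = -13 at index 3
Change at index 1: -6 -> -12
Index 1 was NOT the min. New min = min(-13, -12). No rescan of other elements needed.
Needs rescan: no

Answer: no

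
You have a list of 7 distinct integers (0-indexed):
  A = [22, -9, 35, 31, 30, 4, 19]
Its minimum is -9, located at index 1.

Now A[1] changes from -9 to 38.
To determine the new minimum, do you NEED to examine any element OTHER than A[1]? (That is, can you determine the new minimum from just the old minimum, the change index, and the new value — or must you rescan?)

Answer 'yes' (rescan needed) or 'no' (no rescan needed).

Answer: yes

Derivation:
Old min = -9 at index 1
Change at index 1: -9 -> 38
Index 1 WAS the min and new value 38 > old min -9. Must rescan other elements to find the new min.
Needs rescan: yes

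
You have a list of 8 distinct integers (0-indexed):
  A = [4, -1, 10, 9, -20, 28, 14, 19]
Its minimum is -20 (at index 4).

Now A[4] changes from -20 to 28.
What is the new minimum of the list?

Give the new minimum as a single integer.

Answer: -1

Derivation:
Old min = -20 (at index 4)
Change: A[4] -20 -> 28
Changed element WAS the min. Need to check: is 28 still <= all others?
  Min of remaining elements: -1
  New min = min(28, -1) = -1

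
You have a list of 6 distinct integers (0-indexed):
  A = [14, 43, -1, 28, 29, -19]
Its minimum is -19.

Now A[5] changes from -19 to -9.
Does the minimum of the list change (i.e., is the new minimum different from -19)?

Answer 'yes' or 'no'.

Answer: yes

Derivation:
Old min = -19
Change: A[5] -19 -> -9
Changed element was the min; new min must be rechecked.
New min = -9; changed? yes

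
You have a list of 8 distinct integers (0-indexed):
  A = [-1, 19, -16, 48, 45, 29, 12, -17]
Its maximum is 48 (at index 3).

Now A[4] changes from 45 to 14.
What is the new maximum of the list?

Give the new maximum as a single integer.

Answer: 48

Derivation:
Old max = 48 (at index 3)
Change: A[4] 45 -> 14
Changed element was NOT the old max.
  New max = max(old_max, new_val) = max(48, 14) = 48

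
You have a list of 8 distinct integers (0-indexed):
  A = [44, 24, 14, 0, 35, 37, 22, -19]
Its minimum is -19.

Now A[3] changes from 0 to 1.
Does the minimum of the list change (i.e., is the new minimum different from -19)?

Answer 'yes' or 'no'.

Answer: no

Derivation:
Old min = -19
Change: A[3] 0 -> 1
Changed element was NOT the min; min changes only if 1 < -19.
New min = -19; changed? no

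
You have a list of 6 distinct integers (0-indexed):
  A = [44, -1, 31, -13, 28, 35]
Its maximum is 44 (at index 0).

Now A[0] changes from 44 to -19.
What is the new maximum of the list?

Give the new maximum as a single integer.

Old max = 44 (at index 0)
Change: A[0] 44 -> -19
Changed element WAS the max -> may need rescan.
  Max of remaining elements: 35
  New max = max(-19, 35) = 35

Answer: 35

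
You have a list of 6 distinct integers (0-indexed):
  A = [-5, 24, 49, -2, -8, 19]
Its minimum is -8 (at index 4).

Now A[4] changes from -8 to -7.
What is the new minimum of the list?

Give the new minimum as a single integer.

Answer: -7

Derivation:
Old min = -8 (at index 4)
Change: A[4] -8 -> -7
Changed element WAS the min. Need to check: is -7 still <= all others?
  Min of remaining elements: -5
  New min = min(-7, -5) = -7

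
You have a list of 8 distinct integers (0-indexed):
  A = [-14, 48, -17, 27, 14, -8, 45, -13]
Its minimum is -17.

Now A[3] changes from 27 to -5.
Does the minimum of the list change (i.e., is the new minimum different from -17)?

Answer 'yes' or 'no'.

Answer: no

Derivation:
Old min = -17
Change: A[3] 27 -> -5
Changed element was NOT the min; min changes only if -5 < -17.
New min = -17; changed? no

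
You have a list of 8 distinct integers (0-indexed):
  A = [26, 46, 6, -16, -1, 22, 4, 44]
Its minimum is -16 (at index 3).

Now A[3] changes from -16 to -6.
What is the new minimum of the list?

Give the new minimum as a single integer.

Old min = -16 (at index 3)
Change: A[3] -16 -> -6
Changed element WAS the min. Need to check: is -6 still <= all others?
  Min of remaining elements: -1
  New min = min(-6, -1) = -6

Answer: -6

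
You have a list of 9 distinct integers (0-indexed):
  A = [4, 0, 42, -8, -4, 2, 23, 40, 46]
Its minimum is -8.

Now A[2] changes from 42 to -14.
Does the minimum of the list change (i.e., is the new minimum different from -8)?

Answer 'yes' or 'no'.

Answer: yes

Derivation:
Old min = -8
Change: A[2] 42 -> -14
Changed element was NOT the min; min changes only if -14 < -8.
New min = -14; changed? yes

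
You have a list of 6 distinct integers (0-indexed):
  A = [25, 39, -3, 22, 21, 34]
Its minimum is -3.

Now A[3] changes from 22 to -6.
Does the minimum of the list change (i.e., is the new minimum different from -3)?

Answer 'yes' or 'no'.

Old min = -3
Change: A[3] 22 -> -6
Changed element was NOT the min; min changes only if -6 < -3.
New min = -6; changed? yes

Answer: yes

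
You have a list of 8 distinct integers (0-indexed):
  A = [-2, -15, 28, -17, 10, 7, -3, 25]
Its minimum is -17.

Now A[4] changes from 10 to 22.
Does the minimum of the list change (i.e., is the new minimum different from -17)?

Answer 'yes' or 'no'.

Answer: no

Derivation:
Old min = -17
Change: A[4] 10 -> 22
Changed element was NOT the min; min changes only if 22 < -17.
New min = -17; changed? no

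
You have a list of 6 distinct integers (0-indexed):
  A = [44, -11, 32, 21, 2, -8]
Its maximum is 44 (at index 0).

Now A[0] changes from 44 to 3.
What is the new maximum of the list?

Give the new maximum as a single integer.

Answer: 32

Derivation:
Old max = 44 (at index 0)
Change: A[0] 44 -> 3
Changed element WAS the max -> may need rescan.
  Max of remaining elements: 32
  New max = max(3, 32) = 32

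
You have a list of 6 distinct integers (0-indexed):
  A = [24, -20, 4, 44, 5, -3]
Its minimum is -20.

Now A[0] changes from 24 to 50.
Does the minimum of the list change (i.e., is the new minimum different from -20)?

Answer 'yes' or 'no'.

Old min = -20
Change: A[0] 24 -> 50
Changed element was NOT the min; min changes only if 50 < -20.
New min = -20; changed? no

Answer: no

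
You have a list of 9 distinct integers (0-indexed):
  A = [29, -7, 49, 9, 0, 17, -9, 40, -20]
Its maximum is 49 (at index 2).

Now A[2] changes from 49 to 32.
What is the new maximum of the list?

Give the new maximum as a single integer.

Old max = 49 (at index 2)
Change: A[2] 49 -> 32
Changed element WAS the max -> may need rescan.
  Max of remaining elements: 40
  New max = max(32, 40) = 40

Answer: 40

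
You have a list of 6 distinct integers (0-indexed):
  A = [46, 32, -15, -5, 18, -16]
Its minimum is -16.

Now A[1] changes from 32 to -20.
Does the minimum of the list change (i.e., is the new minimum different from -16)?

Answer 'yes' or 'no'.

Answer: yes

Derivation:
Old min = -16
Change: A[1] 32 -> -20
Changed element was NOT the min; min changes only if -20 < -16.
New min = -20; changed? yes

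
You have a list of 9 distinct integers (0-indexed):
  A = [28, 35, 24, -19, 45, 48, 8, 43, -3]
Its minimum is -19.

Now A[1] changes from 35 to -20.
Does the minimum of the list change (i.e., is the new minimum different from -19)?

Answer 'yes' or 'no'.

Answer: yes

Derivation:
Old min = -19
Change: A[1] 35 -> -20
Changed element was NOT the min; min changes only if -20 < -19.
New min = -20; changed? yes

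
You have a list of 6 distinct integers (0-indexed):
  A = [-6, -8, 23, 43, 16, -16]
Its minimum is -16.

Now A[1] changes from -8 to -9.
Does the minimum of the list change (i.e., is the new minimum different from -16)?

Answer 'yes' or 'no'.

Old min = -16
Change: A[1] -8 -> -9
Changed element was NOT the min; min changes only if -9 < -16.
New min = -16; changed? no

Answer: no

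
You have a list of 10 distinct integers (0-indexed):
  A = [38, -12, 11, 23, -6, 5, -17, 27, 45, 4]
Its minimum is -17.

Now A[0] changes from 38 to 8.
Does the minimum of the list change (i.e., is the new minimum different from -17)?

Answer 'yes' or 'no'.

Answer: no

Derivation:
Old min = -17
Change: A[0] 38 -> 8
Changed element was NOT the min; min changes only if 8 < -17.
New min = -17; changed? no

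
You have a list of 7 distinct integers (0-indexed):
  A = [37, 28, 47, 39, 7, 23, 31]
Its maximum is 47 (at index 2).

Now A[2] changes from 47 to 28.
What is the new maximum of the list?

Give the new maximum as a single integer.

Answer: 39

Derivation:
Old max = 47 (at index 2)
Change: A[2] 47 -> 28
Changed element WAS the max -> may need rescan.
  Max of remaining elements: 39
  New max = max(28, 39) = 39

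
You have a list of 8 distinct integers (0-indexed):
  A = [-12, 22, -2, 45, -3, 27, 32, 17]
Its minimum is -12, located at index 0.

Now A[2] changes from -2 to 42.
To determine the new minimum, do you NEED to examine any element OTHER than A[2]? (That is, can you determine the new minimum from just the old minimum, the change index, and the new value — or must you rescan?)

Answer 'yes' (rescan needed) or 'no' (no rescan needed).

Answer: no

Derivation:
Old min = -12 at index 0
Change at index 2: -2 -> 42
Index 2 was NOT the min. New min = min(-12, 42). No rescan of other elements needed.
Needs rescan: no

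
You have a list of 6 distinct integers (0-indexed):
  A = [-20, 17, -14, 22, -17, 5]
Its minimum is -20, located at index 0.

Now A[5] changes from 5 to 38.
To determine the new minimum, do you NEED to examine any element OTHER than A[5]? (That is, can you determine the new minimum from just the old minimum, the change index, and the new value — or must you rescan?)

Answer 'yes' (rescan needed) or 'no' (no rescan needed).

Answer: no

Derivation:
Old min = -20 at index 0
Change at index 5: 5 -> 38
Index 5 was NOT the min. New min = min(-20, 38). No rescan of other elements needed.
Needs rescan: no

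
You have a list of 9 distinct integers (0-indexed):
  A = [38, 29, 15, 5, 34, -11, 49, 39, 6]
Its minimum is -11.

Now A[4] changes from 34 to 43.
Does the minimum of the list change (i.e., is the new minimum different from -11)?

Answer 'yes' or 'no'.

Old min = -11
Change: A[4] 34 -> 43
Changed element was NOT the min; min changes only if 43 < -11.
New min = -11; changed? no

Answer: no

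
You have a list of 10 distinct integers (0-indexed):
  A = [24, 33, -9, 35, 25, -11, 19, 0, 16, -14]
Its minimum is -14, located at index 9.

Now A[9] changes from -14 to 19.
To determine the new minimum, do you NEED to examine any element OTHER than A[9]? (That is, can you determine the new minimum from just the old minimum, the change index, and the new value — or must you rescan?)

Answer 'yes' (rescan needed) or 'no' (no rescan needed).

Old min = -14 at index 9
Change at index 9: -14 -> 19
Index 9 WAS the min and new value 19 > old min -14. Must rescan other elements to find the new min.
Needs rescan: yes

Answer: yes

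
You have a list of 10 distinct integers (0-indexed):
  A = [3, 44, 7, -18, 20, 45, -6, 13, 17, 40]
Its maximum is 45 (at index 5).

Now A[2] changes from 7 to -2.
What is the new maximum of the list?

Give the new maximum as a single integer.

Answer: 45

Derivation:
Old max = 45 (at index 5)
Change: A[2] 7 -> -2
Changed element was NOT the old max.
  New max = max(old_max, new_val) = max(45, -2) = 45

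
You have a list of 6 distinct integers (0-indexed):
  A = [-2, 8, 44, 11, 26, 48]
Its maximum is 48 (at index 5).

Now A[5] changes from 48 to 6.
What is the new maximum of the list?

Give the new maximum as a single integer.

Answer: 44

Derivation:
Old max = 48 (at index 5)
Change: A[5] 48 -> 6
Changed element WAS the max -> may need rescan.
  Max of remaining elements: 44
  New max = max(6, 44) = 44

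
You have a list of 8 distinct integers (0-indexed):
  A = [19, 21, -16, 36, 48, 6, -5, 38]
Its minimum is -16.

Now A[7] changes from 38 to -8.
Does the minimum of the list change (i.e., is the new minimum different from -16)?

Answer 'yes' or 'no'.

Old min = -16
Change: A[7] 38 -> -8
Changed element was NOT the min; min changes only if -8 < -16.
New min = -16; changed? no

Answer: no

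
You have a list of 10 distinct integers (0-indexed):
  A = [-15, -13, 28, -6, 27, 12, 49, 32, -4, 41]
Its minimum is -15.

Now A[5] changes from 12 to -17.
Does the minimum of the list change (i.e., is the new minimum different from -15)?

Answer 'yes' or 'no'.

Old min = -15
Change: A[5] 12 -> -17
Changed element was NOT the min; min changes only if -17 < -15.
New min = -17; changed? yes

Answer: yes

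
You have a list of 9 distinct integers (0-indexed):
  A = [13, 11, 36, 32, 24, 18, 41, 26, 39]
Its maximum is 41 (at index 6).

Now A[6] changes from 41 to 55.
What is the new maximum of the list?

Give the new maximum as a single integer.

Answer: 55

Derivation:
Old max = 41 (at index 6)
Change: A[6] 41 -> 55
Changed element WAS the max -> may need rescan.
  Max of remaining elements: 39
  New max = max(55, 39) = 55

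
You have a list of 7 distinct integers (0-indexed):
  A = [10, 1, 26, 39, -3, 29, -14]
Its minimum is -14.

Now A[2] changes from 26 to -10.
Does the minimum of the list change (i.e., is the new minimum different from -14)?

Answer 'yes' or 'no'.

Old min = -14
Change: A[2] 26 -> -10
Changed element was NOT the min; min changes only if -10 < -14.
New min = -14; changed? no

Answer: no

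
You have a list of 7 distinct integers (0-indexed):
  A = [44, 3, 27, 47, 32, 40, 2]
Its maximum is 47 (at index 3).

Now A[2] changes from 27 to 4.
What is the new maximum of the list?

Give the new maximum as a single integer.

Answer: 47

Derivation:
Old max = 47 (at index 3)
Change: A[2] 27 -> 4
Changed element was NOT the old max.
  New max = max(old_max, new_val) = max(47, 4) = 47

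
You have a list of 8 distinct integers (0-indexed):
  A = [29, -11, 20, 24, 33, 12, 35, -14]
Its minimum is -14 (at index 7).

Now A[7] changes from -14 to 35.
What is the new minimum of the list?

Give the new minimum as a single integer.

Answer: -11

Derivation:
Old min = -14 (at index 7)
Change: A[7] -14 -> 35
Changed element WAS the min. Need to check: is 35 still <= all others?
  Min of remaining elements: -11
  New min = min(35, -11) = -11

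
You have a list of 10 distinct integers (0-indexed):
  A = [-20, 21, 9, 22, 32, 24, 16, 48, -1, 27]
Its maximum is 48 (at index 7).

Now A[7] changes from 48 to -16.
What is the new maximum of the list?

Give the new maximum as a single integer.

Old max = 48 (at index 7)
Change: A[7] 48 -> -16
Changed element WAS the max -> may need rescan.
  Max of remaining elements: 32
  New max = max(-16, 32) = 32

Answer: 32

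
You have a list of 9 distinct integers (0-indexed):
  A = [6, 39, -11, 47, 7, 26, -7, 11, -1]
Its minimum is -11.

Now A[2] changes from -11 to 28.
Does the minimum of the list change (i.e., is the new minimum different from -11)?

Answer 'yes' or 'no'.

Old min = -11
Change: A[2] -11 -> 28
Changed element was the min; new min must be rechecked.
New min = -7; changed? yes

Answer: yes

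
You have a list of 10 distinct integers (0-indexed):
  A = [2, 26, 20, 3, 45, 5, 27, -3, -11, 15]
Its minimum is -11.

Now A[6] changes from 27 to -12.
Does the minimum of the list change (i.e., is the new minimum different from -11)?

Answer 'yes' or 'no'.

Answer: yes

Derivation:
Old min = -11
Change: A[6] 27 -> -12
Changed element was NOT the min; min changes only if -12 < -11.
New min = -12; changed? yes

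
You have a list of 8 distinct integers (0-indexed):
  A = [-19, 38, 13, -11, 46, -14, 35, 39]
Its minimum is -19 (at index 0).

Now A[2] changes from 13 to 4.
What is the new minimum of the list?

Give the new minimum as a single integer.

Answer: -19

Derivation:
Old min = -19 (at index 0)
Change: A[2] 13 -> 4
Changed element was NOT the old min.
  New min = min(old_min, new_val) = min(-19, 4) = -19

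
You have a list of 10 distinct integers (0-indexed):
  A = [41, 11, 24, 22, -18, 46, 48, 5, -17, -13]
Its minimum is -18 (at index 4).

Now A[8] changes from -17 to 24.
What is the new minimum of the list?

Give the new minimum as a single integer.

Answer: -18

Derivation:
Old min = -18 (at index 4)
Change: A[8] -17 -> 24
Changed element was NOT the old min.
  New min = min(old_min, new_val) = min(-18, 24) = -18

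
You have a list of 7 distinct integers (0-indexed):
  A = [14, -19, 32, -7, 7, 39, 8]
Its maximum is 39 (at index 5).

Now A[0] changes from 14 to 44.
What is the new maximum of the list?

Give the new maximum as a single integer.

Answer: 44

Derivation:
Old max = 39 (at index 5)
Change: A[0] 14 -> 44
Changed element was NOT the old max.
  New max = max(old_max, new_val) = max(39, 44) = 44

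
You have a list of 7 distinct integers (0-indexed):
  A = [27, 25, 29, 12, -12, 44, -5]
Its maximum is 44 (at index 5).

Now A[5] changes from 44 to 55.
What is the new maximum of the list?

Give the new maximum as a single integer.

Old max = 44 (at index 5)
Change: A[5] 44 -> 55
Changed element WAS the max -> may need rescan.
  Max of remaining elements: 29
  New max = max(55, 29) = 55

Answer: 55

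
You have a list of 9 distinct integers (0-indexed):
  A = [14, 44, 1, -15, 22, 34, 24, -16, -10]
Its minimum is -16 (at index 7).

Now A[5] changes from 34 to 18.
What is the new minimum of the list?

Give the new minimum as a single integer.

Old min = -16 (at index 7)
Change: A[5] 34 -> 18
Changed element was NOT the old min.
  New min = min(old_min, new_val) = min(-16, 18) = -16

Answer: -16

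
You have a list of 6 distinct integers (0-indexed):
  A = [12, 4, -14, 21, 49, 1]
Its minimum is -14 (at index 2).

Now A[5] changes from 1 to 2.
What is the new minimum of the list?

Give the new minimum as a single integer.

Answer: -14

Derivation:
Old min = -14 (at index 2)
Change: A[5] 1 -> 2
Changed element was NOT the old min.
  New min = min(old_min, new_val) = min(-14, 2) = -14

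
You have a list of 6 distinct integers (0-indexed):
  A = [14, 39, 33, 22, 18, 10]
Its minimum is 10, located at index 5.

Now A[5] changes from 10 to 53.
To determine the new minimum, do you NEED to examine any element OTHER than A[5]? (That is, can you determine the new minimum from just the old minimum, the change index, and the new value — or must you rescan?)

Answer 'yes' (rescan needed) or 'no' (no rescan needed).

Old min = 10 at index 5
Change at index 5: 10 -> 53
Index 5 WAS the min and new value 53 > old min 10. Must rescan other elements to find the new min.
Needs rescan: yes

Answer: yes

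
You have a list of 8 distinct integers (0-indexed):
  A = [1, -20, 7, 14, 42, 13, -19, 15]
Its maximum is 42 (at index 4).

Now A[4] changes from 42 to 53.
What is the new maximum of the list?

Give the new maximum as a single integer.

Old max = 42 (at index 4)
Change: A[4] 42 -> 53
Changed element WAS the max -> may need rescan.
  Max of remaining elements: 15
  New max = max(53, 15) = 53

Answer: 53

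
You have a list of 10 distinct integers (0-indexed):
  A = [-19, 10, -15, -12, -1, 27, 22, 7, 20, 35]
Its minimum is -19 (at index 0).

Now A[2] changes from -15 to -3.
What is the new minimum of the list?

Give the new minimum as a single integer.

Answer: -19

Derivation:
Old min = -19 (at index 0)
Change: A[2] -15 -> -3
Changed element was NOT the old min.
  New min = min(old_min, new_val) = min(-19, -3) = -19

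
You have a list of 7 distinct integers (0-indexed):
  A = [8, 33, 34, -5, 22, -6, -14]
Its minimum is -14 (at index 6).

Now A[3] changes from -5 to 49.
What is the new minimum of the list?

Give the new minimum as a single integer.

Answer: -14

Derivation:
Old min = -14 (at index 6)
Change: A[3] -5 -> 49
Changed element was NOT the old min.
  New min = min(old_min, new_val) = min(-14, 49) = -14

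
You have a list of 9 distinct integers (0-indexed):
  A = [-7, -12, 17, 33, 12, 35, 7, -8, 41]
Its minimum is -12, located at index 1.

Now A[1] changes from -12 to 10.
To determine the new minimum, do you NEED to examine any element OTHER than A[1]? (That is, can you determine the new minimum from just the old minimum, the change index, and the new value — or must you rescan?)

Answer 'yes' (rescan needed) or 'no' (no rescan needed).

Old min = -12 at index 1
Change at index 1: -12 -> 10
Index 1 WAS the min and new value 10 > old min -12. Must rescan other elements to find the new min.
Needs rescan: yes

Answer: yes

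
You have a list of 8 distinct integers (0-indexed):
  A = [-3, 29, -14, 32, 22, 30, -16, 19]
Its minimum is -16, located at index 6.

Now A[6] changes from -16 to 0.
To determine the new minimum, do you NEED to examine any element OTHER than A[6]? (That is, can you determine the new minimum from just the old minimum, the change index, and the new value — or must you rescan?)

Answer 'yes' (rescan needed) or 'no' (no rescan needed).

Answer: yes

Derivation:
Old min = -16 at index 6
Change at index 6: -16 -> 0
Index 6 WAS the min and new value 0 > old min -16. Must rescan other elements to find the new min.
Needs rescan: yes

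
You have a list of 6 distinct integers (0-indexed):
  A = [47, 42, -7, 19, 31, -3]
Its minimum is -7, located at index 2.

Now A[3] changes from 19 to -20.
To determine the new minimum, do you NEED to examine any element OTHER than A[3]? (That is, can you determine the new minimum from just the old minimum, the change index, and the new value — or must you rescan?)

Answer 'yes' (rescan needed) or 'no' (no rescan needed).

Old min = -7 at index 2
Change at index 3: 19 -> -20
Index 3 was NOT the min. New min = min(-7, -20). No rescan of other elements needed.
Needs rescan: no

Answer: no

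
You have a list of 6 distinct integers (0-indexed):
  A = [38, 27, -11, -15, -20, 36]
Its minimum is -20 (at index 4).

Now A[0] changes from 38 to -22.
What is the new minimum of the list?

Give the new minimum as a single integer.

Old min = -20 (at index 4)
Change: A[0] 38 -> -22
Changed element was NOT the old min.
  New min = min(old_min, new_val) = min(-20, -22) = -22

Answer: -22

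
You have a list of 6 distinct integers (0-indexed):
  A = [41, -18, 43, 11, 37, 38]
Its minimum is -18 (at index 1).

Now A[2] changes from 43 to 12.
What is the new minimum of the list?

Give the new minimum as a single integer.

Answer: -18

Derivation:
Old min = -18 (at index 1)
Change: A[2] 43 -> 12
Changed element was NOT the old min.
  New min = min(old_min, new_val) = min(-18, 12) = -18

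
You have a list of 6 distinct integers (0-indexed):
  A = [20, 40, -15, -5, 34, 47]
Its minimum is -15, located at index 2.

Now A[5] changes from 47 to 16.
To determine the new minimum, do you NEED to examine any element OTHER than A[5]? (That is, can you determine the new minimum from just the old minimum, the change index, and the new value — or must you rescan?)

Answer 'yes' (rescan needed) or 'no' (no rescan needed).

Old min = -15 at index 2
Change at index 5: 47 -> 16
Index 5 was NOT the min. New min = min(-15, 16). No rescan of other elements needed.
Needs rescan: no

Answer: no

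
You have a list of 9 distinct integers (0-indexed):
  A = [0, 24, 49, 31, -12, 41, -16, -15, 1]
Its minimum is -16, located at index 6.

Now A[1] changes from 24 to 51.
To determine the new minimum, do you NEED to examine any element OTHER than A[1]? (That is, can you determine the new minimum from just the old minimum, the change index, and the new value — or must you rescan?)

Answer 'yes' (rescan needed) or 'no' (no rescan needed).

Old min = -16 at index 6
Change at index 1: 24 -> 51
Index 1 was NOT the min. New min = min(-16, 51). No rescan of other elements needed.
Needs rescan: no

Answer: no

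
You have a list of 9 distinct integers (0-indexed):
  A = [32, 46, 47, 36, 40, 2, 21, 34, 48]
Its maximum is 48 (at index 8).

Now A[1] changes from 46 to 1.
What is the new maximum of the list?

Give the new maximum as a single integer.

Old max = 48 (at index 8)
Change: A[1] 46 -> 1
Changed element was NOT the old max.
  New max = max(old_max, new_val) = max(48, 1) = 48

Answer: 48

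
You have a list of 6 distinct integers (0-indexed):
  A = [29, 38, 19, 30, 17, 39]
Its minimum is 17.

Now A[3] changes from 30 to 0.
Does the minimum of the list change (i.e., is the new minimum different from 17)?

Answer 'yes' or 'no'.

Old min = 17
Change: A[3] 30 -> 0
Changed element was NOT the min; min changes only if 0 < 17.
New min = 0; changed? yes

Answer: yes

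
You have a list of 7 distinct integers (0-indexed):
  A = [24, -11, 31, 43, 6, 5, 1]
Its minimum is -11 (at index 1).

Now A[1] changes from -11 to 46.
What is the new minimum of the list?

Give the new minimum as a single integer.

Old min = -11 (at index 1)
Change: A[1] -11 -> 46
Changed element WAS the min. Need to check: is 46 still <= all others?
  Min of remaining elements: 1
  New min = min(46, 1) = 1

Answer: 1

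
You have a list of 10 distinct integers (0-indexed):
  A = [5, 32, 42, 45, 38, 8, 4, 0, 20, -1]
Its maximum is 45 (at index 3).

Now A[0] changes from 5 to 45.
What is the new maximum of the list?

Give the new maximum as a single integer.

Answer: 45

Derivation:
Old max = 45 (at index 3)
Change: A[0] 5 -> 45
Changed element was NOT the old max.
  New max = max(old_max, new_val) = max(45, 45) = 45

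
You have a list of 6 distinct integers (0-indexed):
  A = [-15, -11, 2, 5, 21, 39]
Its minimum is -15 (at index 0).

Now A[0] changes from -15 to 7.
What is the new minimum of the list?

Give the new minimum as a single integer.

Old min = -15 (at index 0)
Change: A[0] -15 -> 7
Changed element WAS the min. Need to check: is 7 still <= all others?
  Min of remaining elements: -11
  New min = min(7, -11) = -11

Answer: -11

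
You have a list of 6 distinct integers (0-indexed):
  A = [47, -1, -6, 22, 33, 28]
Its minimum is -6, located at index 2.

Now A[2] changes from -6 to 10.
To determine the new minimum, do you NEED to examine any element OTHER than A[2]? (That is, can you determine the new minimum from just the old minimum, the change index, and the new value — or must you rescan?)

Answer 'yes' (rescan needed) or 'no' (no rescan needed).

Old min = -6 at index 2
Change at index 2: -6 -> 10
Index 2 WAS the min and new value 10 > old min -6. Must rescan other elements to find the new min.
Needs rescan: yes

Answer: yes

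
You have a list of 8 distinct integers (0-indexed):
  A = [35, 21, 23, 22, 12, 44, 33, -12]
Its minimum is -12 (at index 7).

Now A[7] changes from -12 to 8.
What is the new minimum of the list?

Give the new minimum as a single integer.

Answer: 8

Derivation:
Old min = -12 (at index 7)
Change: A[7] -12 -> 8
Changed element WAS the min. Need to check: is 8 still <= all others?
  Min of remaining elements: 12
  New min = min(8, 12) = 8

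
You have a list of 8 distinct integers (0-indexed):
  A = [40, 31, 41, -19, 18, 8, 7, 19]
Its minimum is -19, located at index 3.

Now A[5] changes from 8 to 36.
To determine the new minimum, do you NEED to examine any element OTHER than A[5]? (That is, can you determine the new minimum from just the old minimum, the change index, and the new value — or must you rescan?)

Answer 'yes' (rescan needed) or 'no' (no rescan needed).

Old min = -19 at index 3
Change at index 5: 8 -> 36
Index 5 was NOT the min. New min = min(-19, 36). No rescan of other elements needed.
Needs rescan: no

Answer: no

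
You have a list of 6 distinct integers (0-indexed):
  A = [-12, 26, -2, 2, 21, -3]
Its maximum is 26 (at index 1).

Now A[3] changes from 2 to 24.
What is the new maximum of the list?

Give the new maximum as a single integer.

Old max = 26 (at index 1)
Change: A[3] 2 -> 24
Changed element was NOT the old max.
  New max = max(old_max, new_val) = max(26, 24) = 26

Answer: 26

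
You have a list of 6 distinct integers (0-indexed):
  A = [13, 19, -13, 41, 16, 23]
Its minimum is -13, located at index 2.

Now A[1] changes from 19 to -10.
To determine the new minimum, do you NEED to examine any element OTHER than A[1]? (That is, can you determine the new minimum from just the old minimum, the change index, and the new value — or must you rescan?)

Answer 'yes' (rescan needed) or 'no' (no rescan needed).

Old min = -13 at index 2
Change at index 1: 19 -> -10
Index 1 was NOT the min. New min = min(-13, -10). No rescan of other elements needed.
Needs rescan: no

Answer: no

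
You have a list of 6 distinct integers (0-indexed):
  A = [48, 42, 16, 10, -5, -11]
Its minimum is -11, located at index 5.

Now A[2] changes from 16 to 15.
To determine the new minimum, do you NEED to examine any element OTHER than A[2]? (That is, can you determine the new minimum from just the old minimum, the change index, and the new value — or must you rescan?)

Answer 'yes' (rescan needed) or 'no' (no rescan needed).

Answer: no

Derivation:
Old min = -11 at index 5
Change at index 2: 16 -> 15
Index 2 was NOT the min. New min = min(-11, 15). No rescan of other elements needed.
Needs rescan: no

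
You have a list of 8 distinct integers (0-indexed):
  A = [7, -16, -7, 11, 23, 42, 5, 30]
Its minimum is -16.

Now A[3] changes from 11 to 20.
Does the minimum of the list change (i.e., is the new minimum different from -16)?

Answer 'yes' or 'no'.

Old min = -16
Change: A[3] 11 -> 20
Changed element was NOT the min; min changes only if 20 < -16.
New min = -16; changed? no

Answer: no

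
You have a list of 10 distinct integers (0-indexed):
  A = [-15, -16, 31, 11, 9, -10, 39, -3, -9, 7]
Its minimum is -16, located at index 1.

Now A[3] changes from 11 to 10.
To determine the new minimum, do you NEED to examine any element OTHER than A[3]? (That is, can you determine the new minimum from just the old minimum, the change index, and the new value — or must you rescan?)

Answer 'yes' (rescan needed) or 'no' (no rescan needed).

Old min = -16 at index 1
Change at index 3: 11 -> 10
Index 3 was NOT the min. New min = min(-16, 10). No rescan of other elements needed.
Needs rescan: no

Answer: no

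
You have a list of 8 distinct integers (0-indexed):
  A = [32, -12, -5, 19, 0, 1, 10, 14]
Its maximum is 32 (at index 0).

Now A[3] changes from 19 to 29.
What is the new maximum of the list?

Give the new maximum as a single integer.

Answer: 32

Derivation:
Old max = 32 (at index 0)
Change: A[3] 19 -> 29
Changed element was NOT the old max.
  New max = max(old_max, new_val) = max(32, 29) = 32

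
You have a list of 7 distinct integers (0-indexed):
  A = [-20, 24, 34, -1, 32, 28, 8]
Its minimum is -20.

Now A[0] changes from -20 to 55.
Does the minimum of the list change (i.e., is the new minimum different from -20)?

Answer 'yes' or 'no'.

Old min = -20
Change: A[0] -20 -> 55
Changed element was the min; new min must be rechecked.
New min = -1; changed? yes

Answer: yes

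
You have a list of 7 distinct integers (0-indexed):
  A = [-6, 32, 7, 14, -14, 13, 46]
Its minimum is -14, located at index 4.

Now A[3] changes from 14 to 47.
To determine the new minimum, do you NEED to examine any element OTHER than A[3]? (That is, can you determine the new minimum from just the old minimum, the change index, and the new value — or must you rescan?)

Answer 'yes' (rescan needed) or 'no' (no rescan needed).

Answer: no

Derivation:
Old min = -14 at index 4
Change at index 3: 14 -> 47
Index 3 was NOT the min. New min = min(-14, 47). No rescan of other elements needed.
Needs rescan: no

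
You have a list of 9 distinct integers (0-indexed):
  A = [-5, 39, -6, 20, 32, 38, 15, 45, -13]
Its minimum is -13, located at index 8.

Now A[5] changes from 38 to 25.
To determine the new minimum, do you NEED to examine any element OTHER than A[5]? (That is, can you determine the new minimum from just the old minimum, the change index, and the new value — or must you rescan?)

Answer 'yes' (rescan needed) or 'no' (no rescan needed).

Old min = -13 at index 8
Change at index 5: 38 -> 25
Index 5 was NOT the min. New min = min(-13, 25). No rescan of other elements needed.
Needs rescan: no

Answer: no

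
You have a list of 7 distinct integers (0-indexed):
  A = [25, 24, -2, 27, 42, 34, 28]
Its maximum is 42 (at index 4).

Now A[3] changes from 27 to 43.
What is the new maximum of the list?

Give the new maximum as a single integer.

Old max = 42 (at index 4)
Change: A[3] 27 -> 43
Changed element was NOT the old max.
  New max = max(old_max, new_val) = max(42, 43) = 43

Answer: 43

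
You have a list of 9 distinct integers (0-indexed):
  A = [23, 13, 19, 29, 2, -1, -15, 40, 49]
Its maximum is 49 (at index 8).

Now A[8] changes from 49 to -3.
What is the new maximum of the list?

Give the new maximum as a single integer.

Old max = 49 (at index 8)
Change: A[8] 49 -> -3
Changed element WAS the max -> may need rescan.
  Max of remaining elements: 40
  New max = max(-3, 40) = 40

Answer: 40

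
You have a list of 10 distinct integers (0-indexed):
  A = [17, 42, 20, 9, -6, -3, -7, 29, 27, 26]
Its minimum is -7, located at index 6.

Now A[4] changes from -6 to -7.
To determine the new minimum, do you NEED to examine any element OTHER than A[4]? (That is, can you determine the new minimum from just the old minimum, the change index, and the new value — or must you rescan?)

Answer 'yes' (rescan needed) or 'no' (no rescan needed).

Old min = -7 at index 6
Change at index 4: -6 -> -7
Index 4 was NOT the min. New min = min(-7, -7). No rescan of other elements needed.
Needs rescan: no

Answer: no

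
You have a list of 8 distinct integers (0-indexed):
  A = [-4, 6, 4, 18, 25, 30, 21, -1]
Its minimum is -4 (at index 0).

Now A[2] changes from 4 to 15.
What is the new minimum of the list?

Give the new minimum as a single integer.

Answer: -4

Derivation:
Old min = -4 (at index 0)
Change: A[2] 4 -> 15
Changed element was NOT the old min.
  New min = min(old_min, new_val) = min(-4, 15) = -4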